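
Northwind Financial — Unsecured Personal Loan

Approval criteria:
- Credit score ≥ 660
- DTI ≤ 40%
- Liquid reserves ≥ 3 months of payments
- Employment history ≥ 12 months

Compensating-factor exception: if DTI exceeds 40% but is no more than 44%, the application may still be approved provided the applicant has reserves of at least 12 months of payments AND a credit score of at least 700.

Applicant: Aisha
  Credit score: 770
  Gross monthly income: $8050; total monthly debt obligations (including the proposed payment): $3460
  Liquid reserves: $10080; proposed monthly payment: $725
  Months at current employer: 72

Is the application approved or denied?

Approved

Credit score 770 ≥ 660 (meets base)
DTI: 3,460 ÷ 8,050 = 43%, over the 40% base limit.
Reserves = 10,080/725 = 13.9 months ≥ 3
Employment 72 ≥ 12 months
43% falls in the override range (40%–44%), so the compensating-factor test applies.
Reserves 13.9 ≥ 12 months; credit score 770 ≥ 700.
Both override conditions satisfied; DTI exception granted.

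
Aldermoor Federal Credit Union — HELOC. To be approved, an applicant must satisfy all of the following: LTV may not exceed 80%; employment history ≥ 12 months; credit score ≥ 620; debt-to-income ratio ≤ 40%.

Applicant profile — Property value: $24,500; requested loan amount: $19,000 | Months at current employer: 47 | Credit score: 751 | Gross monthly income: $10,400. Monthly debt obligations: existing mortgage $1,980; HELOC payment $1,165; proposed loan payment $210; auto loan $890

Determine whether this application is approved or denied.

Denied

Loan-to-value = 19,000/24,500 = 77.6% — pass (80% max)
Employment 47 ≥ 12 months
Credit score 751 ≥ 620 (meets)
Total monthly debts = (1,980 + 1,165 + 210 + 890) = 4,245. DTI: 4,245 ÷ 10,400 = 40.8%, exceeds the 40% cap
Fails on DTI.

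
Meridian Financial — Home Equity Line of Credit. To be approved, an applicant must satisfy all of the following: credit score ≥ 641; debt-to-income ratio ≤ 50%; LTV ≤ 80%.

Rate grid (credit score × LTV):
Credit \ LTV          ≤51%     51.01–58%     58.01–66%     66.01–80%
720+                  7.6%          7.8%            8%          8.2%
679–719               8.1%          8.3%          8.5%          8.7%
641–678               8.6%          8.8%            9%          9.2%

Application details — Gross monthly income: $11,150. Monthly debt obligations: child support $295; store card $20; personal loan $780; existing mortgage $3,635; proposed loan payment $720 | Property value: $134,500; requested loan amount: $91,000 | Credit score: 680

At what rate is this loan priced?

8.7%

Credit score 680 ≥ 641; Total monthly debts = (295 + 20 + 780 + 3,635 + 720) = 5,450. DTI = 5,450/11,150 = 48.9% ≤ 50%
LTV: 91,000 ÷ 134,500 = 67.7%, within 80% cap
Score 680 is in the 679–719 band; LTV 67.7% is in the 66.01–80% band → 8.7%.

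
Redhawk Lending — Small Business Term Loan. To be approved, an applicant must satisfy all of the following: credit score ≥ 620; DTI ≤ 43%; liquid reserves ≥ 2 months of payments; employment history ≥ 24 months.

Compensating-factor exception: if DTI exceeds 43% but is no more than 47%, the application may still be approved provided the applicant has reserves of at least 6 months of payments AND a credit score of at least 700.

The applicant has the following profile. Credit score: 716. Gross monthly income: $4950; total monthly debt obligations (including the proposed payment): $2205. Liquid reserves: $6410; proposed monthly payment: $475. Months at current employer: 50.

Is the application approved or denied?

Approved

Credit score 716 ≥ 620 (meets base)
DTI = 2,205/4,950 = 44.5% > 43% — standard DTI limit exceeded.
Reserves: 6,410 ÷ 475 = 13.5 months (meets 2-month minimum)
Employment 50 ≥ 24 months
44.5% falls in the override range (43%–47%), so the compensating-factor test applies.
Reserves 13.5 ≥ 6 months; credit score 716 ≥ 700.
Both compensating conditions met → exception applies.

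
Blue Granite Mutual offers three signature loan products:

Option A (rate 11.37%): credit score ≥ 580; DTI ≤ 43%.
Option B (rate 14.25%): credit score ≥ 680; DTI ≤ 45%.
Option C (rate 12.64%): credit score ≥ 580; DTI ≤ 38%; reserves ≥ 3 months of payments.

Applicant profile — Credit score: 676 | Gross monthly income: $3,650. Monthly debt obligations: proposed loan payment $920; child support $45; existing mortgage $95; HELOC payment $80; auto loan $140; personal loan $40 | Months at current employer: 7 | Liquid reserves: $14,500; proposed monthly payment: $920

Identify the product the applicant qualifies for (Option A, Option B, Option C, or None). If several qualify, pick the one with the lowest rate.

Option A

Total debts = (920 + 45 + 95 + 80 + 140 + 40) = 1,320; DTI = 1,320/3,650 = 36.2%.
Reserves = 14,500/920 = 15.8 months.
Option A: score 676 ≥ 580; DTI 36.2% ≤ 43% → qualifies.
Option B: score 676 < 680; DTI 36.2% ≤ 45% → does not qualify.
Option C: score 676 ≥ 580; DTI 36.2% ≤ 38%; reserves 15.8 ≥ 3 mo → qualifies.
Qualifying: Option A, Option C. Lowest rate is 11.37% → Option A.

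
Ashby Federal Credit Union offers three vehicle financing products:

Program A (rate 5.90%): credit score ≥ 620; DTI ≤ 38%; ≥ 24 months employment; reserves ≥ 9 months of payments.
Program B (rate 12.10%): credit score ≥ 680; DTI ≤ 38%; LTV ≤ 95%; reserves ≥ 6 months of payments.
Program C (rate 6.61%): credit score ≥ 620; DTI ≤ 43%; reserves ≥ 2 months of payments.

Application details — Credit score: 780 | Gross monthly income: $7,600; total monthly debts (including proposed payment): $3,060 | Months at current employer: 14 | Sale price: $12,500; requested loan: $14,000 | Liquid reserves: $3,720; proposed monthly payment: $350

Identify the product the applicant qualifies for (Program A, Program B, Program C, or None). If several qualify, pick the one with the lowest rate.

DTI = 3,060/7,600 = 40.3%.
LTV = 14,000/12,500 = 112%.
Reserves = 3,720/350 = 10.6 months.
Program A: score 780 ≥ 620; DTI 40.3% > 38%; employment 14 < 24 mo; reserves 10.6 ≥ 9 mo → does not qualify.
Program B: score 780 ≥ 680; DTI 40.3% > 38%; LTV 112% > 95%; reserves 10.6 ≥ 6 mo → does not qualify.
Program C: score 780 ≥ 620; DTI 40.3% ≤ 43%; reserves 10.6 ≥ 2 mo → qualifies.

Program C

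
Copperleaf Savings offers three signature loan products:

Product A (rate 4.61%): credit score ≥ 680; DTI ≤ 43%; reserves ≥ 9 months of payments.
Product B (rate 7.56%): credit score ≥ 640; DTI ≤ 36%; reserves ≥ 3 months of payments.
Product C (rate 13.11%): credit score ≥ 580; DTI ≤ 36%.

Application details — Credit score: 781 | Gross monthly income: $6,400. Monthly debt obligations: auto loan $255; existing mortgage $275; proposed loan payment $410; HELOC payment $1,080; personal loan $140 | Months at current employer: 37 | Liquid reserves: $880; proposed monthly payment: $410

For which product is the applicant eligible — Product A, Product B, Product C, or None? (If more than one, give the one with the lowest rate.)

Product C

Total debts = (255 + 275 + 410 + 1,080 + 140) = 2,160; DTI = 2,160/6,400 = 33.8%.
Reserves = 880/410 = 2.1 months.
Product A: score 781 ≥ 680; DTI 33.8% ≤ 43%; reserves 2.1 < 9 mo → does not qualify.
Product B: score 781 ≥ 640; DTI 33.8% ≤ 36%; reserves 2.1 < 3 mo → does not qualify.
Product C: score 781 ≥ 580; DTI 33.8% ≤ 36% → qualifies.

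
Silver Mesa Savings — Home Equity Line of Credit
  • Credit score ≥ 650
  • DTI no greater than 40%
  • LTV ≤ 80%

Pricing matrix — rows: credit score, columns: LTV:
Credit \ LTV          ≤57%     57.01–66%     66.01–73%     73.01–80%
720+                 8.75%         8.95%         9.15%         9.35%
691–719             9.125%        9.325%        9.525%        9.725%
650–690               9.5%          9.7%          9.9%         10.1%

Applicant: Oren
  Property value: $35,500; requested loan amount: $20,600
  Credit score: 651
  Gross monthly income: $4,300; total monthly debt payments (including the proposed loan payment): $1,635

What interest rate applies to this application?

Credit score 651 ≥ 650; DTI: 1,635 ÷ 4,300 = 38%, within the 40% cap
LTV = 20,600/35,500 = 58% ≤ 80%
Row: 651 falls in 650–690. Column: 58% falls in 57.01–66%. Rate = 9.7%.

9.7%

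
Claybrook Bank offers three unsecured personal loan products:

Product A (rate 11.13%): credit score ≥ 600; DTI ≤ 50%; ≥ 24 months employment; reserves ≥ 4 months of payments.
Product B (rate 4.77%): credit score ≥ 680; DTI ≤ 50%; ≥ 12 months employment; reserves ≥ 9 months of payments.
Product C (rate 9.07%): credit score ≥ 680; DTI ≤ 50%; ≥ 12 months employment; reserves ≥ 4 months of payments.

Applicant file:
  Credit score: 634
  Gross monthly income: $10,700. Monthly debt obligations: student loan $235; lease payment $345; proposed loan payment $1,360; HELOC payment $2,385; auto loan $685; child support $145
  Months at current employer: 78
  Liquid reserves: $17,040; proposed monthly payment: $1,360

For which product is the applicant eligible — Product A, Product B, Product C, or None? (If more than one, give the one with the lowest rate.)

Product A

Total debts = (235 + 345 + 1,360 + 2,385 + 685 + 145) = 5,155; DTI = 5,155/10,700 = 48.2%.
Reserves = 17,040/1,360 = 12.5 months.
Product A: score 634 ≥ 600; DTI 48.2% ≤ 50%; employment 78 ≥ 24 mo; reserves 12.5 ≥ 4 mo → qualifies.
Product B: score 634 < 680; DTI 48.2% ≤ 50%; employment 78 ≥ 12 mo; reserves 12.5 ≥ 9 mo → does not qualify.
Product C: score 634 < 680; DTI 48.2% ≤ 50%; employment 78 ≥ 12 mo; reserves 12.5 ≥ 4 mo → does not qualify.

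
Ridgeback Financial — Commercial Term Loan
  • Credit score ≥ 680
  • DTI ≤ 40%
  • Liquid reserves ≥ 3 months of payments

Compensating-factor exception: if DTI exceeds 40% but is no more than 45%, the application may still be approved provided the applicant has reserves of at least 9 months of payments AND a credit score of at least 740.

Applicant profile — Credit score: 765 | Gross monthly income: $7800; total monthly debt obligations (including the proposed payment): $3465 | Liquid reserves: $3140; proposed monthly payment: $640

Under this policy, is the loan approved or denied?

Denied

Credit score 765 ≥ 680 (meets base)
DTI = 3,465/7,800 = 44.4% > 40% — standard DTI limit exceeded.
Liquid reserves cover 3,140/640 = 4.9 months — ≥ 3 required
44.4% falls in the override range (40%–45%), so the compensating-factor test applies.
Reserves 4.9 < 9 months; credit score 765 ≥ 740.
Compensating-factor requirement not fully met.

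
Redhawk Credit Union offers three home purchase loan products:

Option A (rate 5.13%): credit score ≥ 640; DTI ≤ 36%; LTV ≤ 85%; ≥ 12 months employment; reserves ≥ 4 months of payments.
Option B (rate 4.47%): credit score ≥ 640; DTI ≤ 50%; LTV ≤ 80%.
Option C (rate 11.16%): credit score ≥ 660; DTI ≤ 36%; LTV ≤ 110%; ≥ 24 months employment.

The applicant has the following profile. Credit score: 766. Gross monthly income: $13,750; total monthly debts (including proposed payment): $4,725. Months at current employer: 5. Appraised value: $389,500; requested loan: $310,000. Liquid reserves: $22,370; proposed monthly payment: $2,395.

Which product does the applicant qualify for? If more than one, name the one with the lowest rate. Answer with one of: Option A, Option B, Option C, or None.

DTI = 4,725/13,750 = 34.4%.
LTV = 310,000/389,500 = 79.6%.
Reserves = 22,370/2,395 = 9.3 months.
Option A: score 766 ≥ 640; DTI 34.4% ≤ 36%; LTV 79.6% ≤ 85%; employment 5 < 12 mo; reserves 9.3 ≥ 4 mo → does not qualify.
Option B: score 766 ≥ 640; DTI 34.4% ≤ 50%; LTV 79.6% ≤ 80% → qualifies.
Option C: score 766 ≥ 660; DTI 34.4% ≤ 36%; LTV 79.6% ≤ 110%; employment 5 < 24 mo → does not qualify.

Option B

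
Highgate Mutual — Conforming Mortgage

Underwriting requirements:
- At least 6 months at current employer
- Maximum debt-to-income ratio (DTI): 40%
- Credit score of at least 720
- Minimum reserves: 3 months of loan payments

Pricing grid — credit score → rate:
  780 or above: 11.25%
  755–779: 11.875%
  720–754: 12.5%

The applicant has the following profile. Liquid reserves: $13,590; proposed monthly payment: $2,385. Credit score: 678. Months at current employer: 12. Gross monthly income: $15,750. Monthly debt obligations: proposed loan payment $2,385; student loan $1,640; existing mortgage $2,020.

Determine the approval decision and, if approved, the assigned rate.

Credit score 678 < 720 (below minimum)
Reserves = 13,590/2,385 = 5.7 months ≥ 3
Total monthly debts = (2,385 + 1,640 + 2,020) = 6,045. Debt-to-income = 6,045/15,750 = 38.4% — meets 40% limit
Employment 12 ≥ 6 months
Not all requirements met → denied.

Denied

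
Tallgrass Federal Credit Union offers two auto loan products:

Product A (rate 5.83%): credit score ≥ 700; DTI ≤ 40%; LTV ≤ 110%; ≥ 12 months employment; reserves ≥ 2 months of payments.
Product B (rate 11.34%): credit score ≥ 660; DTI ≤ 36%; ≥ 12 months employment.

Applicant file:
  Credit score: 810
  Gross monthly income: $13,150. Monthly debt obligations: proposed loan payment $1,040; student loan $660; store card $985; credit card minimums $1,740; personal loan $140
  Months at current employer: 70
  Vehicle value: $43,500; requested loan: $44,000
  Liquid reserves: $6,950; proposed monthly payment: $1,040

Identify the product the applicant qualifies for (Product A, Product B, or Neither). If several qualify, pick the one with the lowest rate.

Total debts = (1,040 + 660 + 985 + 1,740 + 140) = 4,565; DTI = 4,565/13,150 = 34.7%.
LTV = 44,000/43,500 = 101.1%.
Reserves = 6,950/1,040 = 6.7 months.
Product A: score 810 ≥ 700; DTI 34.7% ≤ 40%; LTV 101.1% ≤ 110%; employment 70 ≥ 12 mo; reserves 6.7 ≥ 2 mo → qualifies.
Product B: score 810 ≥ 660; DTI 34.7% ≤ 36%; employment 70 ≥ 12 mo → qualifies.
Qualifying: Product A, Product B. Lowest rate is 5.83% → Product A.

Product A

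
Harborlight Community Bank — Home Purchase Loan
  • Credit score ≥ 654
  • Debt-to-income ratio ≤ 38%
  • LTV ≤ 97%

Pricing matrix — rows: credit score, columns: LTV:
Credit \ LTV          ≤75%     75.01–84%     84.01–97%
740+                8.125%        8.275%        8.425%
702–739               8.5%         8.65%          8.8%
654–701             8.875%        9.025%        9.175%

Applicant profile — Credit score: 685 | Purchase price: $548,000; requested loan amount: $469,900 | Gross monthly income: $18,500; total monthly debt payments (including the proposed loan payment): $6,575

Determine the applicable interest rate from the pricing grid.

Credit score 685 ≥ 654; Debt-to-income = 6,575/18,500 = 35.5% — meets 38% limit
Loan-to-value = 469,900/548,000 = 85.7% — pass (97% max)
Row: 685 falls in 654–701. Column: 85.7% falls in 84.01–97%. Rate = 9.175%.

9.175%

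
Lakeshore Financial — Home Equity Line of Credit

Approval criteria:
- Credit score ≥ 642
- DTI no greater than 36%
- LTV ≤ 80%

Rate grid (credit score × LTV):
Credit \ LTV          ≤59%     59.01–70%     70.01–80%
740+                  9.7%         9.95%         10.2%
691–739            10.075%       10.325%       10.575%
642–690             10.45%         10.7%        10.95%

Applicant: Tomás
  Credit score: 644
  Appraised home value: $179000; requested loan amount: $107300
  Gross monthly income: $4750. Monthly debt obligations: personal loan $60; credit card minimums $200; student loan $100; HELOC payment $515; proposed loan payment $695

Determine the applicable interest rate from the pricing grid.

Credit score 644 ≥ 642; Total monthly debts = (60 + 200 + 100 + 515 + 695) = 1,570. DTI = 1,570/4,750 = 33.1% ≤ 36%
LTV = 107,300/179,000 = 59.9% ≤ 80%
Credit 644 → row 642–690; LTV 59.9% → column 59.01–70%. Grid cell → 10.7%.

10.7%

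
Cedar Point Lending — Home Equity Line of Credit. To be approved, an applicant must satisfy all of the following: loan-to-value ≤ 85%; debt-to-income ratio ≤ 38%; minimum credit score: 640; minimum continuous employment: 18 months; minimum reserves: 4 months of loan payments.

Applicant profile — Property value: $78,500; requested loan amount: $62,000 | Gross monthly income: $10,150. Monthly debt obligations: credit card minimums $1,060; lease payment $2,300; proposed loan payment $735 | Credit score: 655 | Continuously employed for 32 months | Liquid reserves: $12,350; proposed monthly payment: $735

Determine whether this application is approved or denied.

Denied

LTV: 62,000 ÷ 78,500 = 79%, within 85% cap
Total monthly debts = (1,060 + 2,300 + 735) = 4,095. DTI: 4,095 ÷ 10,150 = 40.3%, exceeds the 38% cap
Credit score 655 ≥ 640 (meets)
Employment 32 ≥ 18 months
Liquid reserves cover 12,350/735 = 16.8 months — ≥ 4 required
Fails on DTI.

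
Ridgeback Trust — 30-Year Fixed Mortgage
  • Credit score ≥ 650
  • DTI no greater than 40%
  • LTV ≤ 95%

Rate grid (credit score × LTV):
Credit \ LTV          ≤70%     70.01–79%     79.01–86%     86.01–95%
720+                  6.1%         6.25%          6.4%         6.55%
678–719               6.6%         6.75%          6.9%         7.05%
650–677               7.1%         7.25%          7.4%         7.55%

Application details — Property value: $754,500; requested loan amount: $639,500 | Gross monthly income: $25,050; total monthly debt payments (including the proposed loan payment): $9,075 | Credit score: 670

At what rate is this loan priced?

Credit score 670 ≥ 650; Debt-to-income = 9,075/25,050 = 36.2% — meets 40% limit
LTV = 639,500/754,500 = 84.8% ≤ 95%
Row: 670 falls in 650–677. Column: 84.8% falls in 79.01–86%. Rate = 7.4%.

7.4%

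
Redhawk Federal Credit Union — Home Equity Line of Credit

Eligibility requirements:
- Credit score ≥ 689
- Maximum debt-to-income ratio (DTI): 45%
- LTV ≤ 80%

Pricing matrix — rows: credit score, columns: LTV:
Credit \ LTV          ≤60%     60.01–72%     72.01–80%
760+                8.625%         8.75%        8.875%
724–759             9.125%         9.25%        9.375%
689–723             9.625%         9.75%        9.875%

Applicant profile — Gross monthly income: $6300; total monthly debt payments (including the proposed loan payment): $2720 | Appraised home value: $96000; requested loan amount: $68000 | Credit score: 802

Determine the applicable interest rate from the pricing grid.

Credit score 802 ≥ 689; DTI: 2,720 ÷ 6,300 = 43.2%, within the 45% cap
LTV: 68,000 ÷ 96,000 = 70.8%, within 80% cap
Score 802 is in the 760+ band; LTV 70.8% is in the 60.01–72% band → 8.75%.

8.75%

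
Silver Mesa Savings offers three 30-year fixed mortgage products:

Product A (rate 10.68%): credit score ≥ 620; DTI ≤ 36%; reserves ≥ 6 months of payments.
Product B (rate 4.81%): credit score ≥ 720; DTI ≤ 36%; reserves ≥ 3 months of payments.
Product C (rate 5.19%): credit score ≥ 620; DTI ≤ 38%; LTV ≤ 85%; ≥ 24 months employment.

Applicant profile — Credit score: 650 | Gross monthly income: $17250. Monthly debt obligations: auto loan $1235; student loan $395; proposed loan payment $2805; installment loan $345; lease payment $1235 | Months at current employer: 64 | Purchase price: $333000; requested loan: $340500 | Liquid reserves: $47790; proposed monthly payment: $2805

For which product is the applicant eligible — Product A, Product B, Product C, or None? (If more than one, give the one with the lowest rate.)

Product A

Total debts = (1,235 + 395 + 2,805 + 345 + 1,235) = 6,015; DTI = 6,015/17,250 = 34.9%.
LTV = 340,500/333,000 = 102.3%.
Reserves = 47,790/2,805 = 17.0 months.
Product A: score 650 ≥ 620; DTI 34.9% ≤ 36%; reserves 17.0 ≥ 6 mo → qualifies.
Product B: score 650 < 720; DTI 34.9% ≤ 36%; reserves 17.0 ≥ 3 mo → does not qualify.
Product C: score 650 ≥ 620; DTI 34.9% ≤ 38%; LTV 102.3% > 85%; employment 64 ≥ 24 mo → does not qualify.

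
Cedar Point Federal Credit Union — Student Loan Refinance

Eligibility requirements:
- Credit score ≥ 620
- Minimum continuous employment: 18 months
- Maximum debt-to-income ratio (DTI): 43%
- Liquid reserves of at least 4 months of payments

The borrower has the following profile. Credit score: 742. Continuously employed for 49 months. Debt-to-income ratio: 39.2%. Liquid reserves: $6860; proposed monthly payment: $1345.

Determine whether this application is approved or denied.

Approved

Credit score 742 ≥ 620 (meets)
Employment 49 ≥ 18 months
DTI 39.2% ≤ 43%
Reserves: 6,860 ÷ 1,345 = 5.1 months (meets 4-month minimum)
All criteria satisfied.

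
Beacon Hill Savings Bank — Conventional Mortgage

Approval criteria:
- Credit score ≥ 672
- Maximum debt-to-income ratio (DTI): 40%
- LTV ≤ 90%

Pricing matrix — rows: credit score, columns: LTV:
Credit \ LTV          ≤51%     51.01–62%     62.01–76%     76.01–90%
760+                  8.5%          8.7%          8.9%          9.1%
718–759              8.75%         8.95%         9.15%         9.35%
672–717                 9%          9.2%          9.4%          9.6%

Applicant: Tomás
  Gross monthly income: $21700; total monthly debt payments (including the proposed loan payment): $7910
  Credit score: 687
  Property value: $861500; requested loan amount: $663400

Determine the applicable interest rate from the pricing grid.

Credit score 687 ≥ 672; Debt-to-income = 7,910/21,700 = 36.5% — meets 40% limit
Loan-to-value = 663,400/861,500 = 77% — pass (90% max)
Credit 687 → row 672–717; LTV 77% → column 76.01–90%. Grid cell → 9.6%.

9.6%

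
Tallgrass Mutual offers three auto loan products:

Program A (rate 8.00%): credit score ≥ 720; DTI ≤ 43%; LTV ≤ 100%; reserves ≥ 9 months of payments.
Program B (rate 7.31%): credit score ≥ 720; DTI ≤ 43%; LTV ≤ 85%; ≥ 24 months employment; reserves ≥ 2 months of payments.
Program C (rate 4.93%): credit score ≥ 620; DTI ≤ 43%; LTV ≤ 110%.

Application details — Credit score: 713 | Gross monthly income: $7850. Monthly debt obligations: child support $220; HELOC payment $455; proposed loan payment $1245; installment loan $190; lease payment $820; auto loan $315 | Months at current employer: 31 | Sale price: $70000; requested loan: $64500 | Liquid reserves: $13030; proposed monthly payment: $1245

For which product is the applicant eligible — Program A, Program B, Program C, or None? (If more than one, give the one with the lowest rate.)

Total debts = (220 + 455 + 1,245 + 190 + 820 + 315) = 3,245; DTI = 3,245/7,850 = 41.3%.
LTV = 64,500/70,000 = 92.1%.
Reserves = 13,030/1,245 = 10.5 months.
Program A: score 713 < 720; DTI 41.3% ≤ 43%; LTV 92.1% ≤ 100%; reserves 10.5 ≥ 9 mo → does not qualify.
Program B: score 713 < 720; DTI 41.3% ≤ 43%; LTV 92.1% > 85%; employment 31 ≥ 24 mo; reserves 10.5 ≥ 2 mo → does not qualify.
Program C: score 713 ≥ 620; DTI 41.3% ≤ 43%; LTV 92.1% ≤ 110% → qualifies.

Program C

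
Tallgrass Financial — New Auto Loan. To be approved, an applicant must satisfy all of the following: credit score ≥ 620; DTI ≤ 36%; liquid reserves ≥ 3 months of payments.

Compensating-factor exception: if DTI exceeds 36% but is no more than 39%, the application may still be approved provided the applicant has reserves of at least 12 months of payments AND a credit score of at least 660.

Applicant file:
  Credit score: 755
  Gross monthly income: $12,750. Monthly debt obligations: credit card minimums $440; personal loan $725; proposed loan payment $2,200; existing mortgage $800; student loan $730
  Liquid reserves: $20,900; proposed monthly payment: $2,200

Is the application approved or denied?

Denied

Credit score 755 ≥ 620 (meets base)
Total debts = (440 + 725 + 2,200 + 800 + 730) = 4,895. DTI: 4,895 ÷ 12,750 = 38.4%, over the 36% base limit.
Reserves: 20,900 ÷ 2,200 = 9.5 months (meets 3-month minimum)
38.4% falls in the override range (36%–39%), so the compensating-factor test applies.
Reserves 9.5 < 12 months; credit score 755 ≥ 660.
Compensating-factor requirement not fully met.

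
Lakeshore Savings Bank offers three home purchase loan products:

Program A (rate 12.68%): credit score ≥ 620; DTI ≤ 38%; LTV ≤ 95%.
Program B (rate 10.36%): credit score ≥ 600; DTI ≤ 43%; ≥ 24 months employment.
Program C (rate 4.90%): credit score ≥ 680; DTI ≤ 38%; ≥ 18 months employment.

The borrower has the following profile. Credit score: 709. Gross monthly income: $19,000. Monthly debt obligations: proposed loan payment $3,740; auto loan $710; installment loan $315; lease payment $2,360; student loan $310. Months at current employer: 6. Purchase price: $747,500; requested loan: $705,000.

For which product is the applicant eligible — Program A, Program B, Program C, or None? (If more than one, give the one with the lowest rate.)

Total debts = (3,740 + 710 + 315 + 2,360 + 310) = 7,435; DTI = 7,435/19,000 = 39.1%.
LTV = 705,000/747,500 = 94.3%.
Program A: score 709 ≥ 620; DTI 39.1% > 38%; LTV 94.3% ≤ 95% → does not qualify.
Program B: score 709 ≥ 600; DTI 39.1% ≤ 43%; employment 6 < 24 mo → does not qualify.
Program C: score 709 ≥ 680; DTI 39.1% > 38%; employment 6 < 18 mo → does not qualify.

None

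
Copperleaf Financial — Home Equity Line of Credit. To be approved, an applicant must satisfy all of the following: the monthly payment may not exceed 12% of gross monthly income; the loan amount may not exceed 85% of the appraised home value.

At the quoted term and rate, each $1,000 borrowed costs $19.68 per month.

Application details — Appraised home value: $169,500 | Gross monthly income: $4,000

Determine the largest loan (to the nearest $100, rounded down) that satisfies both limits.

Payment cap: 12% × $4,000 = $480/month.
At $19.68 per $1,000, that supports 480/19.68 × 1,000 ≈ $24,390 → $24,300.
LTV cap: 85% × $169,500 = $144,075 → $144,000.
Binding constraint: payment-to-income.

$24,300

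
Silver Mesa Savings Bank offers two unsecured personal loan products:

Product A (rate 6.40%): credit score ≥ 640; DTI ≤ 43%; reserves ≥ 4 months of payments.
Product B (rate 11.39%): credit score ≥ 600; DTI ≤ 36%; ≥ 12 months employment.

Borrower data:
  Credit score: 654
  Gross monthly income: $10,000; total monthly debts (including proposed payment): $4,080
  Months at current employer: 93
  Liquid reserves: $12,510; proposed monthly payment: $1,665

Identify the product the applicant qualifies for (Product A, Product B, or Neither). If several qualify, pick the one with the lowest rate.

Product A

DTI = 4,080/10,000 = 40.8%.
Reserves = 12,510/1,665 = 7.5 months.
Product A: score 654 ≥ 640; DTI 40.8% ≤ 43%; reserves 7.5 ≥ 4 mo → qualifies.
Product B: score 654 ≥ 600; DTI 40.8% > 36%; employment 93 ≥ 12 mo → does not qualify.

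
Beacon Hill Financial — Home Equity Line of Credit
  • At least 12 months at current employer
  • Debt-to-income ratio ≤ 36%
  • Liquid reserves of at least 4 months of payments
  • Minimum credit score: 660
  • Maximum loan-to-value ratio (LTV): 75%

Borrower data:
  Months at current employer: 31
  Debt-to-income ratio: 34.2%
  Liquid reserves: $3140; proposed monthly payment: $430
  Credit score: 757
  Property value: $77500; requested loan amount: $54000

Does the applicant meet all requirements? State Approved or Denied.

Approved

Employment 31 ≥ 12 months
DTI 34.2% ≤ 36%
Reserves: 3,140 ÷ 430 = 7.3 months (meets 4-month minimum)
Credit score 757 ≥ 660 (meets)
Loan-to-value = 54,000/77,500 = 69.7% — pass (75% max)
All criteria satisfied.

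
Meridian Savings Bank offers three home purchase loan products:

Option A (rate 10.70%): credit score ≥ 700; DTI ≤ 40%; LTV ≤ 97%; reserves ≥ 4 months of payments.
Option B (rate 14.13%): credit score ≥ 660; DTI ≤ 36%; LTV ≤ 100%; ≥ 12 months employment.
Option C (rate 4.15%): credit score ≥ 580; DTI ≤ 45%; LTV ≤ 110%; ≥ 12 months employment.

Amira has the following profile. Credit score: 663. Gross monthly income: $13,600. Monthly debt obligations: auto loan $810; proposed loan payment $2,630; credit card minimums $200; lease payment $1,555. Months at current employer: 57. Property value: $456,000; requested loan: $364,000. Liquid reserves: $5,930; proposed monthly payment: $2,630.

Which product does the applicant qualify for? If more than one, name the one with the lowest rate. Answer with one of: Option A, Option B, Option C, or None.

Total debts = (810 + 2,630 + 200 + 1,555) = 5,195; DTI = 5,195/13,600 = 38.2%.
LTV = 364,000/456,000 = 79.8%.
Reserves = 5,930/2,630 = 2.3 months.
Option A: score 663 < 700; DTI 38.2% ≤ 40%; LTV 79.8% ≤ 97%; reserves 2.3 < 4 mo → does not qualify.
Option B: score 663 ≥ 660; DTI 38.2% > 36%; LTV 79.8% ≤ 100%; employment 57 ≥ 12 mo → does not qualify.
Option C: score 663 ≥ 580; DTI 38.2% ≤ 45%; LTV 79.8% ≤ 110%; employment 57 ≥ 12 mo → qualifies.

Option C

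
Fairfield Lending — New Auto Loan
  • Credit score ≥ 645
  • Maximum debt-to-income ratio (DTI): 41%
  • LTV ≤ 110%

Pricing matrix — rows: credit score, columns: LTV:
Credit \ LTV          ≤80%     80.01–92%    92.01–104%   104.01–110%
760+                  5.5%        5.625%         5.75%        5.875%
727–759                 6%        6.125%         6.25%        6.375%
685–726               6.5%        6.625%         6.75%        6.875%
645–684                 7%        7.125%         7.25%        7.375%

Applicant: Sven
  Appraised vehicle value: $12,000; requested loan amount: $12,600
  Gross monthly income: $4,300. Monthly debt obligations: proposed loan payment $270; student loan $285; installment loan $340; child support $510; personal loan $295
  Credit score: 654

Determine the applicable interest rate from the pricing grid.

Credit score 654 ≥ 645; Total monthly debts = (270 + 285 + 340 + 510 + 295) = 1,700. Debt-to-income = 1,700/4,300 = 39.5% — meets 41% limit
LTV: 12,600 ÷ 12,000 = 105%, within 110% cap
Score 654 is in the 645–684 band; LTV 105% is in the 104.01–110% band → 7.375%.

7.375%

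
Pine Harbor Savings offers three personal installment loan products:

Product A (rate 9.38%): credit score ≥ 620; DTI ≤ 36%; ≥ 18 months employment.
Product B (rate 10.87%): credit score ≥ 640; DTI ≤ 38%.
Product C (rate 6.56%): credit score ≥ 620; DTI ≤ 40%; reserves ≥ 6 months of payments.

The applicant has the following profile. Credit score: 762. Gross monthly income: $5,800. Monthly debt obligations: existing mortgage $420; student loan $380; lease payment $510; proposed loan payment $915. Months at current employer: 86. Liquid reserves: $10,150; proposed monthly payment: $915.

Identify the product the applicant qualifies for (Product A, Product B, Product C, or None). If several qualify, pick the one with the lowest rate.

Total debts = (420 + 380 + 510 + 915) = 2,225; DTI = 2,225/5,800 = 38.4%.
Reserves = 10,150/915 = 11.1 months.
Product A: score 762 ≥ 620; DTI 38.4% > 36%; employment 86 ≥ 18 mo → does not qualify.
Product B: score 762 ≥ 640; DTI 38.4% > 38% → does not qualify.
Product C: score 762 ≥ 620; DTI 38.4% ≤ 40%; reserves 11.1 ≥ 6 mo → qualifies.

Product C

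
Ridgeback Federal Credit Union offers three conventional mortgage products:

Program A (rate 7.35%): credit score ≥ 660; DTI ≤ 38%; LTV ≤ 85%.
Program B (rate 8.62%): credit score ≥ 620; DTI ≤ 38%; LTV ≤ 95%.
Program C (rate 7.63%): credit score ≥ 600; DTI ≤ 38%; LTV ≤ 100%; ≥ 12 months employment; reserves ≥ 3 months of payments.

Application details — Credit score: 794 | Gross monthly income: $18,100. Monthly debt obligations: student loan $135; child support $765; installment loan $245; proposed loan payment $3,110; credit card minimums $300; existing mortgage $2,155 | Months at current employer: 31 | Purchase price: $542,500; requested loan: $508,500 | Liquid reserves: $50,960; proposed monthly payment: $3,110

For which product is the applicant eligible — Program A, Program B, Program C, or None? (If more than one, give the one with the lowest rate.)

Program C

Total debts = (135 + 765 + 245 + 3,110 + 300 + 2,155) = 6,710; DTI = 6,710/18,100 = 37.1%.
LTV = 508,500/542,500 = 93.7%.
Reserves = 50,960/3,110 = 16.4 months.
Program A: score 794 ≥ 660; DTI 37.1% ≤ 38%; LTV 93.7% > 85% → does not qualify.
Program B: score 794 ≥ 620; DTI 37.1% ≤ 38%; LTV 93.7% ≤ 95% → qualifies.
Program C: score 794 ≥ 600; DTI 37.1% ≤ 38%; LTV 93.7% ≤ 100%; employment 31 ≥ 12 mo; reserves 16.4 ≥ 3 mo → qualifies.
Qualifying: Program B, Program C. Lowest rate is 7.63% → Program C.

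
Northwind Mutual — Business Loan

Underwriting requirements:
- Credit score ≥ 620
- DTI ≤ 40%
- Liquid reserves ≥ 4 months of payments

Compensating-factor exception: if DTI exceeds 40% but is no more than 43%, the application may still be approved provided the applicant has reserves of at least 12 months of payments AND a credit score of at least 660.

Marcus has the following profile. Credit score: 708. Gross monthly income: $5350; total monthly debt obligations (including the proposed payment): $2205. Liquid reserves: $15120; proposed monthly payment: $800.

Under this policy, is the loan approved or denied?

Credit score 708 ≥ 620 (meets base)
DTI: 2,205 ÷ 5,350 = 41.2%, over the 40% base limit.
Liquid reserves cover 15,120/800 = 18.9 months — ≥ 4 required
DTI 41.2% is within the 40%–43% exception band; checking compensating factors.
Reserves 18.9 ≥ 12 months; credit score 708 ≥ 660.
Both override conditions satisfied; DTI exception granted.

Approved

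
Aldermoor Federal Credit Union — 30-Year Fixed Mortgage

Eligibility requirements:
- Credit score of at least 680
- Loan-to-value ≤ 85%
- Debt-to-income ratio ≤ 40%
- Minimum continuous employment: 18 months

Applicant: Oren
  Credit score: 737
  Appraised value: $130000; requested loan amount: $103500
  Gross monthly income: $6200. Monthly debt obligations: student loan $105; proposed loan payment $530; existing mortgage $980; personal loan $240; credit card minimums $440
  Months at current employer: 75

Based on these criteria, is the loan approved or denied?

Credit score 737 ≥ 680 (meets)
LTV = 103,500/130,000 = 79.6% ≤ 85%
Total monthly debts = (105 + 530 + 980 + 240 + 440) = 2,295. DTI = 2,295/6,200 = 37% ≤ 40%
Employment 75 ≥ 18 months
All criteria satisfied.

Approved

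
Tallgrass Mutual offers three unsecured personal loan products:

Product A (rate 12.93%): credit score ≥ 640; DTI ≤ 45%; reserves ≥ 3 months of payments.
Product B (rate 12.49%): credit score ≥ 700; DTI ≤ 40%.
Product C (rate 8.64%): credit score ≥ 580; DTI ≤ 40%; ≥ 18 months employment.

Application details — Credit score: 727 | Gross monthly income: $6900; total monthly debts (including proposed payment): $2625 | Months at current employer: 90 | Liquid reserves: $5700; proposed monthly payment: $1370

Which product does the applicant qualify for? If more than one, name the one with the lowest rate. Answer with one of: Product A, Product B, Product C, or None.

DTI = 2,625/6,900 = 38%.
Reserves = 5,700/1,370 = 4.2 months.
Product A: score 727 ≥ 640; DTI 38% ≤ 45%; reserves 4.2 ≥ 3 mo → qualifies.
Product B: score 727 ≥ 700; DTI 38% ≤ 40% → qualifies.
Product C: score 727 ≥ 580; DTI 38% ≤ 40%; employment 90 ≥ 18 mo → qualifies.
Qualifying: Product A, Product B, Product C. Lowest rate is 8.64% → Product C.

Product C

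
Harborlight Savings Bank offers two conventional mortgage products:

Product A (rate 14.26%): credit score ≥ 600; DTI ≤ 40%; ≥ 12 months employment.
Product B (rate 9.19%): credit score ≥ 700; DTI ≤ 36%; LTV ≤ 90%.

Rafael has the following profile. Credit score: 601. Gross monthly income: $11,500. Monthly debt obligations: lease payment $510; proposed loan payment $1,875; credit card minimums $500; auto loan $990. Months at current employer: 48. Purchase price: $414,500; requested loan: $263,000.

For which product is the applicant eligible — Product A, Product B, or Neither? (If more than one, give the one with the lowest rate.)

Product A

Total debts = (510 + 1,875 + 500 + 990) = 3,875; DTI = 3,875/11,500 = 33.7%.
LTV = 263,000/414,500 = 63.4%.
Product A: score 601 ≥ 600; DTI 33.7% ≤ 40%; employment 48 ≥ 12 mo → qualifies.
Product B: score 601 < 700; DTI 33.7% ≤ 36%; LTV 63.4% ≤ 90% → does not qualify.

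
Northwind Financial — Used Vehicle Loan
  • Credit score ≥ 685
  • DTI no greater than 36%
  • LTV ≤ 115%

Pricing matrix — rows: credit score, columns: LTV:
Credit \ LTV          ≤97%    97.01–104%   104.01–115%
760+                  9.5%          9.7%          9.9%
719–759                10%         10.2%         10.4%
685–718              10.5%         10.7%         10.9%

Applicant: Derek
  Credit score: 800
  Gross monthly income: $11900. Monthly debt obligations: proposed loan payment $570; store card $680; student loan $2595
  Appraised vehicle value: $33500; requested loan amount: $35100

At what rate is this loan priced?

9.9%

Credit score 800 ≥ 685; Total monthly debts = (570 + 680 + 2,595) = 3,845. Debt-to-income = 3,845/11,900 = 32.3% — meets 36% limit
LTV = 35,100/33,500 = 104.8% ≤ 115%
Score 800 is in the 760+ band; LTV 104.8% is in the 104.01–115% band → 9.9%.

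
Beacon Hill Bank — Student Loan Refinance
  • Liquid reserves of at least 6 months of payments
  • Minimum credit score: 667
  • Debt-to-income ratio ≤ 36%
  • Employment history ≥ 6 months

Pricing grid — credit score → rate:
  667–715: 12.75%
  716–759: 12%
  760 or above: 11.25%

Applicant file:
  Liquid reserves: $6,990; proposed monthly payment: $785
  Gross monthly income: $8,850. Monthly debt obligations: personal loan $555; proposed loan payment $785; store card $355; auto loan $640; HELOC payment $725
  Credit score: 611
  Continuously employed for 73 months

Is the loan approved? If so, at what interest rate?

Credit score 611 < 667 (below minimum)
Employment 73 ≥ 6 months
Reserves: 6,990 ÷ 785 = 8.9 months (meets 6-month minimum)
Total monthly debts = (555 + 785 + 355 + 640 + 725) = 3,060. DTI = 3,060/8,850 = 34.6% ≤ 36%
Not all requirements met → denied.

Denied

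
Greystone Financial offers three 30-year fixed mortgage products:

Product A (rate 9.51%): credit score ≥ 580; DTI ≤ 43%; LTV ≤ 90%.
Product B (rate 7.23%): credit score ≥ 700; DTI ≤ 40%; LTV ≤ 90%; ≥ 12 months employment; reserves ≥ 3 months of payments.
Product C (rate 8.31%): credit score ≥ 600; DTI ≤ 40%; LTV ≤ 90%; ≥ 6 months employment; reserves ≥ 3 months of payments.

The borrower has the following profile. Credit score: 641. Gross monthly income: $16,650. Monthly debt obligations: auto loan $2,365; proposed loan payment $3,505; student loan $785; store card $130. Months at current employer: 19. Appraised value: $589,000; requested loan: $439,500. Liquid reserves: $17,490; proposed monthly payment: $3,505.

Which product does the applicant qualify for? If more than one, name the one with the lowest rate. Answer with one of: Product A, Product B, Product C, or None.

Product A

Total debts = (2,365 + 3,505 + 785 + 130) = 6,785; DTI = 6,785/16,650 = 40.8%.
LTV = 439,500/589,000 = 74.6%.
Reserves = 17,490/3,505 = 5.0 months.
Product A: score 641 ≥ 580; DTI 40.8% ≤ 43%; LTV 74.6% ≤ 90% → qualifies.
Product B: score 641 < 700; DTI 40.8% > 40%; LTV 74.6% ≤ 90%; employment 19 ≥ 12 mo; reserves 5.0 ≥ 3 mo → does not qualify.
Product C: score 641 ≥ 600; DTI 40.8% > 40%; LTV 74.6% ≤ 90%; employment 19 ≥ 6 mo; reserves 5.0 ≥ 3 mo → does not qualify.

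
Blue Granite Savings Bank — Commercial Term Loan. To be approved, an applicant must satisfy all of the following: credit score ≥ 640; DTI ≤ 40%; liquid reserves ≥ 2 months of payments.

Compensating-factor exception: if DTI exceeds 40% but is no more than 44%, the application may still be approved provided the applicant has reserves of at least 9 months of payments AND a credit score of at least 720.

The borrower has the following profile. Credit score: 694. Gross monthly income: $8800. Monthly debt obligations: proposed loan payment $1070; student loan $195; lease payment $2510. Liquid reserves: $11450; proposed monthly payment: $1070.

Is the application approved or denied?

Credit score 694 ≥ 640 (meets base)
Total debts = (1,070 + 195 + 2,510) = 3,775. DTI: 3,775 ÷ 8,800 = 42.9%, over the 40% base limit.
Reserves: 11,450 ÷ 1,070 = 10.7 months (meets 2-month minimum)
DTI 42.9% is within the 40%–44% exception band; checking compensating factors.
Override check — reserves: 10.7 mo (ok); score: 694 (below 720).
Override conditions not both satisfied; exception does not apply.

Denied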